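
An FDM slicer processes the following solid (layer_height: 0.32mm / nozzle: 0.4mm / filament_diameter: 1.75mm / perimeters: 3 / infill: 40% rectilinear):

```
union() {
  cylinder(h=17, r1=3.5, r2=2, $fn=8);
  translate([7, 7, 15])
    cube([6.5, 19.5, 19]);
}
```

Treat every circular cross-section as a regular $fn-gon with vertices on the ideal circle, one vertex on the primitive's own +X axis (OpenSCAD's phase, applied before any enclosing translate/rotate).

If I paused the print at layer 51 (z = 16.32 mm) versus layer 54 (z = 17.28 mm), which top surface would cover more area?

Layer 51 (z = 16.32): the cone (r1=3.5→r2=2) has section circumradius 2.060 here — a regular 8-gon (area = (8/2)·2.060²·sin(360°/8) = 12.00 mm²); the 6.5×19.5 cube at (7, 7) contributes its full rectangle (area 126.75 mm²); Merging all regions: the 2 present regions are separate (no shared area or edge), so areas and boundary lengths simply add and each stays a separate island — area = 138.75 mm². So its area = 138.75 mm². Layer 54 (z = 17.28): the cone is absent (z outside [0, 17]); the 6.5×19.5 cube at (7, 7) contributes its full rectangle (area 126.75 mm²); Combining (union): only the 6.5×19.5 cube at (7, 7) is present, so the union is just that shape — area = 126.75 mm². So its area = 126.75 mm². Layer 51 is larger (138.75 vs 126.75 mm²).

layer 51 (z = 16.32 mm)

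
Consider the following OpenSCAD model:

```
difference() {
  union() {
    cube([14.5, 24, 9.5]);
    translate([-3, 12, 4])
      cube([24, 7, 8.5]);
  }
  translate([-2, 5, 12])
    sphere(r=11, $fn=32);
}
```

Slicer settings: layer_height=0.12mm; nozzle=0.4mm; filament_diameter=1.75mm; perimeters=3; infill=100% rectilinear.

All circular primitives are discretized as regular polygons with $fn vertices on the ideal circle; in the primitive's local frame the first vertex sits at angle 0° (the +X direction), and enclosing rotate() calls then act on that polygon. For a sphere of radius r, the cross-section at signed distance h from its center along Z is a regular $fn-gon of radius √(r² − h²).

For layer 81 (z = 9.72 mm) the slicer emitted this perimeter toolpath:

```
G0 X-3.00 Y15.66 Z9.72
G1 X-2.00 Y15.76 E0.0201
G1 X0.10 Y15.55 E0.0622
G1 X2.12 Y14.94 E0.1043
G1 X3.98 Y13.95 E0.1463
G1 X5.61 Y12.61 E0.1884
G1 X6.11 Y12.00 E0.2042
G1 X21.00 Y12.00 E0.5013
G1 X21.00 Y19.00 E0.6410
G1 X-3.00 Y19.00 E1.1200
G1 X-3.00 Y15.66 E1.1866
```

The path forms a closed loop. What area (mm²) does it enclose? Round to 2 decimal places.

Apply the shoelace formula to the sequence of (X, Y) vertices; enclosed area = 143.27 mm².

143.27 mm²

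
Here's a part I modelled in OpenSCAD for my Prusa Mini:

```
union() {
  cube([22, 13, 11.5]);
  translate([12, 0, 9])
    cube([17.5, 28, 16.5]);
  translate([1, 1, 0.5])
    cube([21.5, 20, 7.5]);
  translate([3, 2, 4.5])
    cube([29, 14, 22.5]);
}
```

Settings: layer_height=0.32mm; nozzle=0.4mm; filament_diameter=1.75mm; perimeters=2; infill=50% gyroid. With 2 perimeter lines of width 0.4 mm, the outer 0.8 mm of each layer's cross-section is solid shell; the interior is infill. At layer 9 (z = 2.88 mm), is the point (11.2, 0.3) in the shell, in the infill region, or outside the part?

At z = 2.88 mm: the cube (footprint 22×13) is included at this height; the cube at (12, 0) does not reach this height (z outside [9, 25.5]); the 21.5×20 cube at (1, 1) contributes its full rectangle; the cube at (3, 2) is not intersected at this z (z outside [4.5, 27]); Combining (union): the regions partially overlap (shared area 252.00 mm²), so overlapping operands fuse into one piece — 1 connected region. Overall, the cross-section is a single solid region. The nearest boundary edge runs (22.00, 0.00)→(0.00, 0.00); distance from the point to it = 0.30 mm. The point is inside the cross-section, 0.30 mm from the nearest boundary — within the 0.8 mm shell band (2 × 0.4).

shell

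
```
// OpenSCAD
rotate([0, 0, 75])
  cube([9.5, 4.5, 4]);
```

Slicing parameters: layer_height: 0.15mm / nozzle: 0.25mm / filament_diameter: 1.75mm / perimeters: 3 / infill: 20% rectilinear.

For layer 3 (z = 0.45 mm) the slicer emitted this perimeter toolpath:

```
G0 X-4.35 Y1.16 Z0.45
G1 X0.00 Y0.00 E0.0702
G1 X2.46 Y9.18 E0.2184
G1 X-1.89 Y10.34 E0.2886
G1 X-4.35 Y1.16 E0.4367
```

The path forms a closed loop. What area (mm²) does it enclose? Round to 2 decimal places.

42.79 mm²

Apply the shoelace formula to the sequence of (X, Y) vertices; enclosed area = 42.79 mm².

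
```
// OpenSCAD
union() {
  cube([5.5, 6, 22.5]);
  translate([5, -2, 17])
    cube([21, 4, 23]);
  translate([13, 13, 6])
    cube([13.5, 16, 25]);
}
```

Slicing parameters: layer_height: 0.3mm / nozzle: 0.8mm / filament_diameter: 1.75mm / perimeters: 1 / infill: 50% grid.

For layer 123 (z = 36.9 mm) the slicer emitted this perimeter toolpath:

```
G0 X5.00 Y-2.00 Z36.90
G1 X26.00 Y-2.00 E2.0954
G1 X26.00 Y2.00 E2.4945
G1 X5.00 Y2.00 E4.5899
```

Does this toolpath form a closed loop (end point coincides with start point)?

no

Start point (G0): (5.00, -2.00). End point (last G1): the path does not return to the start — open.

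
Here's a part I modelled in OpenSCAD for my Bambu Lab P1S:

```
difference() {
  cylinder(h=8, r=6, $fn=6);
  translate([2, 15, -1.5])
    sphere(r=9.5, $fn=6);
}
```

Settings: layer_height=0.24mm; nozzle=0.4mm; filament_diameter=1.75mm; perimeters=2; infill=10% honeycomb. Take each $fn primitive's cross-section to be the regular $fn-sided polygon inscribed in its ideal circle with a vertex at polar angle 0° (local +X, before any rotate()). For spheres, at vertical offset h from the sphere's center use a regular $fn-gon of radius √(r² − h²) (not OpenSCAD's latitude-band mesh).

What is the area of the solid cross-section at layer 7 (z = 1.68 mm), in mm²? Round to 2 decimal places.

At z = 1.68 mm: the cylinder: section is a regular 6-gon, circumradius r=6 (area = (6/2)·6.000²·sin(360°/6) = 93.53 mm²); the sphere at (2, 15): section is a regular 6-gon, circumradius = √(r²−h²) = √(9.5²−3.18²) = 8.952 (area = (6/2)·8.952²·sin(360°/6) = 208.20 mm²); After the difference (first − rest): starting from the r=6 cylinder (93.53 mm²), the r=9.5 sphere at (2, 15) misses the remaining region (no effect) — area = 93.53 mm². Overall, the cross-section is a single solid region. Net area = 93.53 mm².

93.53 mm²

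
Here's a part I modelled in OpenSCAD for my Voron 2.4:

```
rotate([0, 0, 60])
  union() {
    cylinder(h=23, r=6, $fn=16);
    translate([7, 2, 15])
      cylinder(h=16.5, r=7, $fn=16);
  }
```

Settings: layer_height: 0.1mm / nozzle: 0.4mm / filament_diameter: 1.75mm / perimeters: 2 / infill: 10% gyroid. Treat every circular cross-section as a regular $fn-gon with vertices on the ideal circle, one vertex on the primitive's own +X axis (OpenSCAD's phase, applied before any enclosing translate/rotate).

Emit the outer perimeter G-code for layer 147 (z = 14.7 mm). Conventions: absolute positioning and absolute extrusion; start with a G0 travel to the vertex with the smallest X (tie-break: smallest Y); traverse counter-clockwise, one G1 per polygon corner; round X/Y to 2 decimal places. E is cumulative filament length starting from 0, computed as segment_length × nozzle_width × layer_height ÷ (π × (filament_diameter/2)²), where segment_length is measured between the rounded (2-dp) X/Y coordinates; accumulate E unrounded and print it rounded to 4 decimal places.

At z = 14.7 mm: the r=6 cylinder contributes a regular 16-gon of circumradius 6; the cylinder at (7, 2) is absent (z outside [15, 31.5]); Taking the union: only the r=6 cylinder is present, so the union is just that shape — 1 connected region; (rotated 60° about Z; rotation is an isometry so areas/perimeters/island counts are preserved). The outline is a single polygon with 16 vertices. Extrusion per mm of travel: 0.4 × 0.1 / (π × 0.875²) = 0.016630. Accumulating E over each segment gives final E = 0.6231.

G0 X-5.95 Y0.78 Z14.70
G1 X-5.80 Y-1.55 E0.0388
G1 X-4.76 Y-3.65 E0.0778
G1 X-3.00 Y-5.20 E0.1168
G1 X-0.78 Y-5.95 E0.1558
G1 X1.55 Y-5.80 E0.1946
G1 X3.65 Y-4.76 E0.2336
G1 X5.20 Y-3.00 E0.2726
G1 X5.95 Y-0.78 E0.3115
G1 X5.80 Y1.55 E0.3504
G1 X4.76 Y3.65 E0.3893
G1 X3.00 Y5.20 E0.4283
G1 X0.78 Y5.95 E0.4673
G1 X-1.55 Y5.80 E0.5061
G1 X-3.65 Y4.76 E0.5451
G1 X-5.20 Y3.00 E0.5841
G1 X-5.95 Y0.78 E0.6231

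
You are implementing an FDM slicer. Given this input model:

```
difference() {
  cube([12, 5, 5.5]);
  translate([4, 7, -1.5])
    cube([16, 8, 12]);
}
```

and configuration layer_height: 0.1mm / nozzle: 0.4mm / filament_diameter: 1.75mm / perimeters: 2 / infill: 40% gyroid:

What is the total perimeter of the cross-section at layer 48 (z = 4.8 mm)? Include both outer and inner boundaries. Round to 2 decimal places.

34.00 mm

At z = 4.8 mm: the cube is present — its section is the full 12×5 rectangle (perimeter 34.00 mm); the cube at (4, 7) is present — its section is the full 16×8 rectangle (perimeter 48.00 mm); Taking the first minus the rest: starting from the 12×5 cube, the 16×8 cube at (4, 7) misses the remaining region (no effect) — boundary = 34.00 mm. Overall, the cross-section is a single solid region. Total boundary length (outer) = 34.00 mm.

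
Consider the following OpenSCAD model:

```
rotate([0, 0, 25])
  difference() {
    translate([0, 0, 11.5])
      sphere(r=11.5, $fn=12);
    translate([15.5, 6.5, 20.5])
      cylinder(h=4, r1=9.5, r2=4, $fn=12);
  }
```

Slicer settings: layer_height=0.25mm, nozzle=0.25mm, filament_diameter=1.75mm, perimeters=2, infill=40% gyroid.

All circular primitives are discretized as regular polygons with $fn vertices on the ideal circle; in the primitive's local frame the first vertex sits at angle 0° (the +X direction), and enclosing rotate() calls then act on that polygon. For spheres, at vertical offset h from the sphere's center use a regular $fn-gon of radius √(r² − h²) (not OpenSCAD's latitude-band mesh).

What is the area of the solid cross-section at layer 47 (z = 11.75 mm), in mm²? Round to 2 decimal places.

At z = 11.75 mm: the sphere: section is a regular 12-gon, circumradius = √(r²−h²) = √(11.5²−0.25²) = 11.497 (area = (12/2)·11.497²·sin(360°/12) = 396.56 mm²); the cone at (15.5, 6.5) is not intersected at this z (z outside [20.5, 24.5]); Subtracting the remaining from the first: none of the subtracted shapes is present at this height, so the r=11.5 sphere is unchanged — area = 396.56 mm²; (rotated 25° about Z; rotation is an isometry so areas/perimeters/island counts are preserved). Overall, the cross-section is a single solid region. Net area = 396.56 mm².

396.56 mm²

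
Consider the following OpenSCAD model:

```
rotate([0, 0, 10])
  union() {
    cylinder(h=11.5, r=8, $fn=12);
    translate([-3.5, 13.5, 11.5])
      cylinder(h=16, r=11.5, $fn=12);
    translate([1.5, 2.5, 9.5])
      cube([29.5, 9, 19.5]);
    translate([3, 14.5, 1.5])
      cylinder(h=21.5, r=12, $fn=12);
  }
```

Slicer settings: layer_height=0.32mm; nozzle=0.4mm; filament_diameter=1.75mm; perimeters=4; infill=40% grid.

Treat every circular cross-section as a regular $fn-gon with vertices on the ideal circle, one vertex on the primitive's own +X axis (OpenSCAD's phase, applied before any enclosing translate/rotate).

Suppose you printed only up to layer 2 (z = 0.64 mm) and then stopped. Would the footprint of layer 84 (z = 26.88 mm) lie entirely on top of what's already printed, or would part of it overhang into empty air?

Compare the two slices. At z = 0.64: the r=8 cylinder contributes a regular 12-gon of circumradius 8 (area = (12/2)·8.000²·sin(360°/12) = 192.00 mm²); the cylinder at (-3.5, 13.5) is not intersected at this z (z outside [11.5, 27.5]); the cube at (1.5, 2.5) does not reach this height (z outside [9.5, 29]); the cylinder at (3, 14.5) does not reach this height (z outside [1.5, 23]); Combining (union): only the r=8 cylinder is present, so the union is just that shape — area = 192.00 mm²; (whole slice rotated 10° about Z — lengths, areas and connectivity unchanged). At z = 26.88: the cylinder does not reach this height (z outside [0, 11.5]); the cylinder at (-3.5, 13.5): section is a regular 12-gon, circumradius r=11.5 (area = (12/2)·11.500²·sin(360°/12) = 396.75 mm²); the cube at (1.5, 2.5) (footprint 29.5×9) is included at this height (area 265.50 mm²); the cylinder at (3, 14.5) is absent (z outside [1.5, 23]); Combining (union): the regions partially overlap — summed areas 662.25 mm² minus the doubly-counted overlap 32.57 mm² gives 629.68 mm² — area = 629.68 mm²; (whole slice rotated 10° about Z — lengths, areas and connectivity unchanged). Checking containment: at z = 26.88 the cross-section extends beyond the z = 0.64 cross-section by about 572.87 mm².

part overhangs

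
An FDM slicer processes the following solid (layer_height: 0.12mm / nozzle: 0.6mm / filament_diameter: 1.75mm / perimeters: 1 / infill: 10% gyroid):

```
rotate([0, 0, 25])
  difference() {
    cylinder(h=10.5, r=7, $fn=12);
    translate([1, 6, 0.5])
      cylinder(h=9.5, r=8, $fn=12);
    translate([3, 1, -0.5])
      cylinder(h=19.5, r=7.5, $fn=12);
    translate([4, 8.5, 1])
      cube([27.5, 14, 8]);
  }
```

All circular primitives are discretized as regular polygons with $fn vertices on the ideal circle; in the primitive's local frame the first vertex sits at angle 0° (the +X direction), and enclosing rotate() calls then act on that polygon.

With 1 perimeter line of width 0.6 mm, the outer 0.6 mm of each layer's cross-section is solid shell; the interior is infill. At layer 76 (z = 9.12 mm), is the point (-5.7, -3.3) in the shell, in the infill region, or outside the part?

shell

At z = 9.12 mm: the cylinder: section is a regular 12-gon, circumradius r=7; the r=8 cylinder at (1, 6) gives a regular 12-gon of circumradius 8 (constant along its height); the r=7.5 cylinder at (3, 1) gives a regular 12-gon of circumradius 7.5 (constant along its height); the cube at (4, 8.5) does not reach this height (z outside [1, 9]); Taking the first minus the rest: starting from the r=7 cylinder, the r=8 cylinder at (1, 6) partially overlaps it — only the 81.75 mm² overlap (of its 192.00 mm²) is removed, clipping the outline; the r=7.5 cylinder at (3, 1) partially overlaps it — only the 39.63 mm² overlap (of its 168.75 mm²) is removed, clipping the outline — 1 connected region; (whole slice rotated 25° about Z — lengths, areas and connectivity unchanged). Overall, the cross-section is a single solid region. Undo the 25° rotation: the query point maps to (-6.561, -0.582) in the un-rotated model frame. The nearest boundary edge runs (-6.06, -3.50)→(-7.00, 0.00); distance from the point to it = 0.27 mm. The point is inside the cross-section, 0.27 mm from the nearest boundary — within the 0.6 mm shell band (1 × 0.6).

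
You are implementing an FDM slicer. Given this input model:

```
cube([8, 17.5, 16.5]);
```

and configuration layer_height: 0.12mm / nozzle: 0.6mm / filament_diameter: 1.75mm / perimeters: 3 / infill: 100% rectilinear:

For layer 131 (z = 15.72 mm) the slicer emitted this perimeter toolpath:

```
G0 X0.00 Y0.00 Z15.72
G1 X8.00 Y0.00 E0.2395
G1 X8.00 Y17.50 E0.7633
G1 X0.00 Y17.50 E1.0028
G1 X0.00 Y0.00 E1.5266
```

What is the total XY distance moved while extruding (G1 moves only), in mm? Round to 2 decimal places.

51.00 mm

Sum the Euclidean lengths of each G1 segment: total = 51.00 mm.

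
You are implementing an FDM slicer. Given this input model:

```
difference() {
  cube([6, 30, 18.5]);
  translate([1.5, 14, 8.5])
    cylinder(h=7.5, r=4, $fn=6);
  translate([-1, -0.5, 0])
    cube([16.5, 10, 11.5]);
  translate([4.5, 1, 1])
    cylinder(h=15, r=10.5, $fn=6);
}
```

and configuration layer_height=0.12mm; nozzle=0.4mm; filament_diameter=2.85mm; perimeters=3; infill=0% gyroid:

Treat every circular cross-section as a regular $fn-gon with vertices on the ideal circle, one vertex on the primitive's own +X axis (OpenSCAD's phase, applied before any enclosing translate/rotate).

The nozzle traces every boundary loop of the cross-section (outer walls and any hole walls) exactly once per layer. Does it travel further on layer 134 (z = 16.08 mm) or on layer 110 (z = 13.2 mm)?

layer 134 (z = 16.08 mm)

Layer 134 (z = 16.08): the 6×30 cube contributes its full rectangle (perimeter 72.00 mm); the cylinder at (1.5, 14) is absent (z outside [8.5, 16]); the cube at (-1, -0.5) is not intersected at this z (z outside [0, 11.5]); the cylinder at (4.5, 1) is absent (z outside [1, 16]); Subtracting the remaining from the first: none of the subtracted shapes is present at this height, so the 6×30 cube is unchanged — boundary = 72.00 mm. So its perimeter = 72.00 mm. Layer 110 (z = 13.2): the 6×30 cube contributes its full rectangle (perimeter 72.00 mm); the r=4 cylinder at (1.5, 14) contributes a regular 6-gon of circumradius 4 (perimeter = 2·6·4.000·sin(180°/6) = 24.00 mm); the cube at (-1, -0.5) does not reach this height (z outside [0, 11.5]); the r=10.5 cylinder at (4.5, 1) gives a regular 6-gon of circumradius 10.5 (constant along its height) (perimeter = 2·6·10.500·sin(180°/6) = 63.00 mm); Taking the first minus the rest: starting from the 6×30 cube, the r=4 cylinder at (1.5, 14) partially overlaps it — only the 31.18 mm² overlap (of its 41.57 mm²) is removed, clipping the outline; the r=10.5 cylinder at (4.5, 1) partially overlaps it — only the 60.56 mm² overlap (of its 286.44 mm²) is removed, clipping the outline — boundary = 59.89 mm. So its perimeter = 59.89 mm. Layer 134 is larger (72.00 vs 59.89 mm).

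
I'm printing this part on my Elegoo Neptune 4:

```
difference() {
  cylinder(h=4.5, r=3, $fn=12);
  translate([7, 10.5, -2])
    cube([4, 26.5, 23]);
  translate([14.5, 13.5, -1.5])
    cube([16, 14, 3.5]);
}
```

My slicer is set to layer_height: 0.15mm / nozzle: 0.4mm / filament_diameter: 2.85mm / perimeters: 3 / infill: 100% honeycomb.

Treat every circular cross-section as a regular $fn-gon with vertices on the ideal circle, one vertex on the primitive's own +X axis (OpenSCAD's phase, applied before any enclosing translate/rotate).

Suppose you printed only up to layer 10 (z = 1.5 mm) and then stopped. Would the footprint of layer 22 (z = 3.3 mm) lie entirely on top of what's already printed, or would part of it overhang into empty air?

Compare the two slices. At z = 1.5: the cylinder: section is a regular 12-gon, circumradius r=3 (area = (12/2)·3.000²·sin(360°/12) = 27.00 mm²); the cube at (7, 10.5) (footprint 4×26.5) is included at this height (area 106.00 mm²); the 16×14 cube at (14.5, 13.5) contributes its full rectangle (area 224.00 mm²); After the difference (first − rest): starting from the r=3 cylinder (27.00 mm²), the 4×26.5 cube at (7, 10.5) misses the remaining region (no effect); the 16×14 cube at (14.5, 13.5) misses the remaining region (no effect) — area = 27.00 mm². At z = 3.3: the r=3 cylinder contributes a regular 12-gon of circumradius 3 (area = (12/2)·3.000²·sin(360°/12) = 27.00 mm²); the cube at (7, 10.5) (footprint 4×26.5) is included at this height (area 106.00 mm²); the cube at (14.5, 13.5) is absent (z outside [-1.5, 2]); Subtracting the remaining from the first: starting from the r=3 cylinder (27.00 mm²), the 4×26.5 cube at (7, 10.5) misses the remaining region (no effect) — area = 27.00 mm². Checking containment: the cross-section at z = 3.3 is a subset of the cross-section at z = 1.5.

entirely on top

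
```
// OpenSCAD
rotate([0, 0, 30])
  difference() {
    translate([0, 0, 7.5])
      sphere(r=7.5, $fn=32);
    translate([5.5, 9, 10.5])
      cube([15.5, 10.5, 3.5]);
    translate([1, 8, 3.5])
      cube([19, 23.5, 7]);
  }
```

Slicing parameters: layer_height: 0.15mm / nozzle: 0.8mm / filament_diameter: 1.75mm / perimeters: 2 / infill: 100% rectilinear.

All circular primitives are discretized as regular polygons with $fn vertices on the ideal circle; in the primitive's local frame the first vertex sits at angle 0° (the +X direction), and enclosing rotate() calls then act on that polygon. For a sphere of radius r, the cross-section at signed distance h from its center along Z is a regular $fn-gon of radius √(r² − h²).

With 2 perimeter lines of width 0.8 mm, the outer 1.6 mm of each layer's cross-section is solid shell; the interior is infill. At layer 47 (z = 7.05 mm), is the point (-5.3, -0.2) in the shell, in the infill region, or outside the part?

At z = 7.05 mm: the sphere: section is a regular 32-gon, circumradius = √(r²−h²) = √(7.5²−0.45²) = 7.486; the cube at (5.5, 9) does not reach this height (z outside [10.5, 14]); the 19×23.5 cube at (1, 8) contributes its full rectangle; After the difference (first − rest): starting from the r=7.5 sphere, the 19×23.5 cube at (1, 8) misses the remaining region (no effect) — 1 connected region; (whole slice rotated 30° about Z — lengths, areas and connectivity unchanged). Overall, the cross-section is a single solid region. Undo the 30° rotation: the query point maps to (-4.690, 2.477) in the un-rotated model frame. The nearest boundary edge runs (-6.92, 2.86)→(-6.22, 4.16); distance from the point to it = 2.15 mm. The point is inside the cross-section and 2.15 mm from the nearest boundary — more than the 1.6 mm shell width (2 × 0.8), so it's in the infill interior.

infill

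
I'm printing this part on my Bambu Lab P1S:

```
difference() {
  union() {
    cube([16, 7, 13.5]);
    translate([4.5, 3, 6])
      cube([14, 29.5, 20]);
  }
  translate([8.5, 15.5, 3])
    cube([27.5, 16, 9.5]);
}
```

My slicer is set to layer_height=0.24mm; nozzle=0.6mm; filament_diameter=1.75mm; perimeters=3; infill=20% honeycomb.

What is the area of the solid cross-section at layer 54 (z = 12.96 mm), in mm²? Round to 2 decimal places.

479.00 mm²

At z = 12.96 mm: the cube is present — its section is the full 16×7 rectangle (area 112.00 mm²); the 14×29.5 cube at (4.5, 3) contributes its full rectangle (area 413.00 mm²); Taking the union: the regions partially overlap — summed areas 525.00 mm² minus the doubly-counted overlap 46.00 mm² gives 479.00 mm² — area = 479.00 mm²; the cube at (8.5, 15.5) does not reach this height (z outside [3, 12.5]); Subtracting the remaining from the first: none of the subtracted shapes is present at this height, so the result so far is unchanged — area = 479.00 mm². Overall, the cross-section is a single solid region. Net area = 479.00 mm².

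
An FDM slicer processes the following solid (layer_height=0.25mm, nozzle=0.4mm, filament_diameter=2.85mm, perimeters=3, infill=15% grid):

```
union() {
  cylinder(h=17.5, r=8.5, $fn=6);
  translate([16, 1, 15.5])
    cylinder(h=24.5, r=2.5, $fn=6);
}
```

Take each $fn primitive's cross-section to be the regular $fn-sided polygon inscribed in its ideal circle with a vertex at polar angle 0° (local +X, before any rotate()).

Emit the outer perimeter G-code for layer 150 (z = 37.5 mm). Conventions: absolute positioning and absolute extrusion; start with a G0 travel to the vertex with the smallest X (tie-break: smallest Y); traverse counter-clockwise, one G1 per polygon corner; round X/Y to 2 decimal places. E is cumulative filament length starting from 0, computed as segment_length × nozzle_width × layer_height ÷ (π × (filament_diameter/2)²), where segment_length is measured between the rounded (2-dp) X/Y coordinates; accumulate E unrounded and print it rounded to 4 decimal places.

At z = 37.5 mm: the cylinder is absent (z outside [0, 17.5]); the r=2.5 cylinder at (16, 1) contributes a regular 6-gon of circumradius 2.5; Combining (union): only the r=2.5 cylinder at (16, 1) is present, so the union is just that shape — 1 connected region. The outline is a single polygon with 6 vertices. Extrusion per mm of travel: 0.4 × 0.25 / (π × 1.425²) = 0.015675. Accumulating E over each segment gives final E = 0.2354.

G0 X13.50 Y1.00 Z37.50
G1 X14.75 Y-1.17 E0.0393
G1 X17.25 Y-1.17 E0.0784
G1 X18.50 Y1.00 E0.1177
G1 X17.25 Y3.17 E0.1570
G1 X14.75 Y3.17 E0.1961
G1 X13.50 Y1.00 E0.2354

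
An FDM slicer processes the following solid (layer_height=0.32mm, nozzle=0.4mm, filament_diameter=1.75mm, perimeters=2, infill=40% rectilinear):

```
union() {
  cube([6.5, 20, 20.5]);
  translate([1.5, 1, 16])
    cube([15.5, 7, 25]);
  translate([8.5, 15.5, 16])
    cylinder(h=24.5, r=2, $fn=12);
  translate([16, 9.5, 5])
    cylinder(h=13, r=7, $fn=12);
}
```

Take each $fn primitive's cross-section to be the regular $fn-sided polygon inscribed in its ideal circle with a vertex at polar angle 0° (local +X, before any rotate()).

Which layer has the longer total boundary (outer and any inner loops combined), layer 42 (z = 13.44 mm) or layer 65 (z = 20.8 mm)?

Layer 42 (z = 13.44): the cube is present — its section is the full 6.5×20 rectangle (perimeter 53.00 mm); the cube at (1.5, 1) is absent (z outside [16, 41]); the cylinder at (8.5, 15.5) is absent (z outside [16, 40.5]); the r=7 cylinder at (16, 9.5) gives a regular 12-gon of circumradius 7 (constant along its height) (perimeter = 2·12·7.000·sin(180°/12) = 43.48 mm); Taking the union: the 2 present regions are separate (no shared area or edge), so areas and boundary lengths simply add and each stays a separate island — boundary = 96.48 mm. So its perimeter = 96.48 mm. Layer 65 (z = 20.8): the cube does not reach this height (z outside [0, 20.5]); the cube at (1.5, 1) is present — its section is the full 15.5×7 rectangle (perimeter 45.00 mm); the r=2 cylinder at (8.5, 15.5) contributes a regular 12-gon of circumradius 2 (perimeter = 2·12·2.000·sin(180°/12) = 12.42 mm); the cylinder at (16, 9.5) is absent (z outside [5, 18]); Merging all regions: the 2 present regions are separate (no shared area or edge), so areas and boundary lengths simply add and each stays a separate island — boundary = 57.42 mm. So its perimeter = 57.42 mm. Layer 42 is larger (96.48 vs 57.42 mm).

layer 42 (z = 13.44 mm)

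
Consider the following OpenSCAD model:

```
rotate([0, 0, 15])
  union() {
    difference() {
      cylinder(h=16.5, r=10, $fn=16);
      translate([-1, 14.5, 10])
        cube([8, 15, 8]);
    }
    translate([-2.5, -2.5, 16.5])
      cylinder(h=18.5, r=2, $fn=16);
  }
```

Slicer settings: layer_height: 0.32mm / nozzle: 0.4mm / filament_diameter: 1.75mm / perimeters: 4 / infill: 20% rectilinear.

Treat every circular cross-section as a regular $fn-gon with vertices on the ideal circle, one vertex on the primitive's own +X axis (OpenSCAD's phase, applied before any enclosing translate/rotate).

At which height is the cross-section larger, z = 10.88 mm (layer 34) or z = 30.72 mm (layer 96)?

Layer 34 (z = 10.88): the r=10 cylinder gives a regular 16-gon of circumradius 10 (constant along its height) (area = (16/2)·10.000²·sin(360°/16) = 306.15 mm²); the 8×15 cube at (-1, 14.5) contributes its full rectangle (area 120.00 mm²); After the difference (first − rest): starting from the r=10 cylinder (306.15 mm²), the 8×15 cube at (-1, 14.5) misses the remaining region (no effect) — area = 306.15 mm²; the cylinder at (-2.5, -2.5) is not intersected at this z (z outside [16.5, 35]); Combining (union): only that combined region is present, so the union is just that shape — area = 306.15 mm²; (whole slice rotated 15° about Z — lengths, areas and connectivity unchanged). So its area = 306.15 mm². Layer 96 (z = 30.72): the cylinder does not reach this height (z outside [0, 16.5]); the cube at (-1, 14.5) does not reach this height (z outside [10, 18]); Taking the first minus the rest: the first operand is absent here, so nothing remains; the r=2 cylinder at (-2.5, -2.5) gives a regular 16-gon of circumradius 2 (constant along its height) (area = (16/2)·2.000²·sin(360°/16) = 12.25 mm²); Combining (union): only the r=2 cylinder at (-2.5, -2.5) is present, so the union is just that shape — area = 12.25 mm²; (rotated 15° about Z; rotation is an isometry so areas/perimeters/island counts are preserved). So its area = 12.25 mm². Layer 34 is larger (306.15 vs 12.25 mm²).

layer 34 (z = 10.88 mm)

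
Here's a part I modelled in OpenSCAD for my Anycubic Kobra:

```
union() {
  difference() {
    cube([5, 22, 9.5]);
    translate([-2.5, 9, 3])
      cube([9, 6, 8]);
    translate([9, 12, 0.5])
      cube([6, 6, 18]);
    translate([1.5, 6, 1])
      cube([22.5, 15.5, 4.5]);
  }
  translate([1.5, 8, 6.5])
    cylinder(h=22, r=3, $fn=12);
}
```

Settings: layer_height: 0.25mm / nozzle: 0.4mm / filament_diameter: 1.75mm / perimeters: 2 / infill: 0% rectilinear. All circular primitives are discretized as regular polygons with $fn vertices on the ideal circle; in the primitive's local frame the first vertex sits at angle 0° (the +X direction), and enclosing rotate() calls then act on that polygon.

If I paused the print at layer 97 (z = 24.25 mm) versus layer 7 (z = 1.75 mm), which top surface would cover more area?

layer 7 (z = 1.75 mm)

Layer 97 (z = 24.25): the cube is absent (z outside [0, 9.5]); the cube at (-2.5, 9) is absent (z outside [3, 11]); the cube at (9, 12) does not reach this height (z outside [0.5, 18.5]); the cube at (1.5, 6) is not intersected at this z (z outside [1, 5.5]); After the difference (first − rest): the first operand is absent here, so nothing remains; the r=3 cylinder at (1.5, 8) contributes a regular 12-gon of circumradius 3 (area = (12/2)·3.000²·sin(360°/12) = 27.00 mm²); Merging all regions: only the r=3 cylinder at (1.5, 8) is present, so the union is just that shape — area = 27.00 mm². So its area = 27.00 mm². Layer 7 (z = 1.75): the cube is present — its section is the full 5×22 rectangle (area 110.00 mm²); the cube at (-2.5, 9) is not intersected at this z (z outside [3, 11]); the 6×6 cube at (9, 12) contributes its full rectangle (area 36.00 mm²); the 22.5×15.5 cube at (1.5, 6) contributes its full rectangle (area 348.75 mm²); Subtracting the remaining from the first: starting from the 5×22 cube (110.00 mm²), the 6×6 cube at (9, 12) misses the remaining region (no effect); the 22.5×15.5 cube at (1.5, 6) partially overlaps it — only the 54.25 mm² overlap (of its 348.75 mm²) is removed, clipping the outline — area = 55.75 mm²; the cylinder at (1.5, 8) is absent (z outside [6.5, 28.5]); Merging all regions: only the result so far is present, so the union is just that shape — area = 55.75 mm². So its area = 55.75 mm². Layer 7 is larger (55.75 vs 27.00 mm²).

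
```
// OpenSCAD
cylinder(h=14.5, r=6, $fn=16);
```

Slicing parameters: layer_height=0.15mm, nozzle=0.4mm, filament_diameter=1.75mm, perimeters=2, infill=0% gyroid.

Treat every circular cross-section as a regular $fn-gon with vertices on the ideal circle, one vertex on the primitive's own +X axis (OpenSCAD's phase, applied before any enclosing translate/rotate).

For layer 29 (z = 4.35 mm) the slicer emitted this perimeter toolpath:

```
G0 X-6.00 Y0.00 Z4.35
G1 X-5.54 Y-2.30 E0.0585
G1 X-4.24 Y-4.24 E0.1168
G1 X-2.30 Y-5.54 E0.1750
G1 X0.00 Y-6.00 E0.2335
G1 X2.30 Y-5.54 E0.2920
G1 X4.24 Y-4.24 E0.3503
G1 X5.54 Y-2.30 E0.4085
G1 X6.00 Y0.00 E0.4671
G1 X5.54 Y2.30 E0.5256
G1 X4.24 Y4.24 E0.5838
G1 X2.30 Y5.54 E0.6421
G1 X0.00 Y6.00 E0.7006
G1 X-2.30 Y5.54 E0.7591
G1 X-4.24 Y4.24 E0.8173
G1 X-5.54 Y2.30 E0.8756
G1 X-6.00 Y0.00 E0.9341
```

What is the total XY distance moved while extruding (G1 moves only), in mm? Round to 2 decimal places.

Sum the Euclidean lengths of each G1 segment: total = 37.45 mm.

37.45 mm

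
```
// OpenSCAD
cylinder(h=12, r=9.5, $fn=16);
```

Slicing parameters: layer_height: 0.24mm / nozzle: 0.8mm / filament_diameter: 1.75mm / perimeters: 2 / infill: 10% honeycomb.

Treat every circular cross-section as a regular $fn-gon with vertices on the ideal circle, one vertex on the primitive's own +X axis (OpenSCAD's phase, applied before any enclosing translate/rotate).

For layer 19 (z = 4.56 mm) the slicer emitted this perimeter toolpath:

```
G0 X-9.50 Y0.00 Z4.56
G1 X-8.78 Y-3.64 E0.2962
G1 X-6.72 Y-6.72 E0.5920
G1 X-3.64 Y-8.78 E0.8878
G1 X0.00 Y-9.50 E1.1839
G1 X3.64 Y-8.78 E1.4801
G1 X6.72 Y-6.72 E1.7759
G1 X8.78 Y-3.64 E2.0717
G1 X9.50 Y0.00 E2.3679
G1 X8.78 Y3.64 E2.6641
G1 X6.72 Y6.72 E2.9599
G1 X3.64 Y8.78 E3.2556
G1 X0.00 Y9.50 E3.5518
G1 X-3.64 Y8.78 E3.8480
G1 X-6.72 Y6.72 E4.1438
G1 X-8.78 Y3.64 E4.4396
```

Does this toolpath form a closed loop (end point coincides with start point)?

Start point (G0): (-9.50, 0.00). End point (last G1): the path does not return to the start — open.

no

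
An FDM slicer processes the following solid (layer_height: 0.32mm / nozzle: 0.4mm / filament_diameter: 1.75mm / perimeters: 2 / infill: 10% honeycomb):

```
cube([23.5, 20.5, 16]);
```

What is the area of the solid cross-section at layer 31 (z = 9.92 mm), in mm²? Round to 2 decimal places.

At z = 9.92 mm: the cube is present — its section is the full 23.5×20.5 rectangle (area 481.75 mm²). Overall, the cross-section is a single solid region. Net area = 481.75 mm².

481.75 mm²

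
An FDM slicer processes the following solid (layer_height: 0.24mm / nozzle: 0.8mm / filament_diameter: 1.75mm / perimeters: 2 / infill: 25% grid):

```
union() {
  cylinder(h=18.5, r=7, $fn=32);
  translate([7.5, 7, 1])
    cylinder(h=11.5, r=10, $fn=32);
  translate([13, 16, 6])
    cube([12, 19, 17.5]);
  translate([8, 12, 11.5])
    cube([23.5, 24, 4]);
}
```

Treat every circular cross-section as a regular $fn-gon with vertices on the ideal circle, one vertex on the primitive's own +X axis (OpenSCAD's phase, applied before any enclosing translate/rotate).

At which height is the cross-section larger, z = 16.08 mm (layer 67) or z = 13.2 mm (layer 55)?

layer 55 (z = 13.2 mm)

Layer 67 (z = 16.08): the r=7 cylinder contributes a regular 32-gon of circumradius 7 (area = (32/2)·7.000²·sin(360°/32) = 152.95 mm²); the cylinder at (7.5, 7) is not intersected at this z (z outside [1, 12.5]); the cube at (13, 16) (footprint 12×19) is included at this height (area 228.00 mm²); the cube at (8, 12) is not intersected at this z (z outside [11.5, 15.5]); Combining (union): the 2 present regions are separate (no shared area or edge), so areas and boundary lengths simply add and each stays a separate island — area = 380.95 mm². So its area = 380.95 mm². Layer 55 (z = 13.2): the r=7 cylinder contributes a regular 32-gon of circumradius 7 (area = (32/2)·7.000²·sin(360°/32) = 152.95 mm²); the cylinder at (7.5, 7) does not reach this height (z outside [1, 12.5]); the cube at (13, 16) (footprint 12×19) is included at this height (area 228.00 mm²); the cube at (8, 12) is present — its section is the full 23.5×24 rectangle (area 564.00 mm²); Taking the union: the regions partially overlap — summed areas 944.95 mm² minus the doubly-counted overlap 228.00 mm² gives 716.95 mm² — area = 716.95 mm². So its area = 716.95 mm². Layer 55 is larger (716.95 vs 380.95 mm²).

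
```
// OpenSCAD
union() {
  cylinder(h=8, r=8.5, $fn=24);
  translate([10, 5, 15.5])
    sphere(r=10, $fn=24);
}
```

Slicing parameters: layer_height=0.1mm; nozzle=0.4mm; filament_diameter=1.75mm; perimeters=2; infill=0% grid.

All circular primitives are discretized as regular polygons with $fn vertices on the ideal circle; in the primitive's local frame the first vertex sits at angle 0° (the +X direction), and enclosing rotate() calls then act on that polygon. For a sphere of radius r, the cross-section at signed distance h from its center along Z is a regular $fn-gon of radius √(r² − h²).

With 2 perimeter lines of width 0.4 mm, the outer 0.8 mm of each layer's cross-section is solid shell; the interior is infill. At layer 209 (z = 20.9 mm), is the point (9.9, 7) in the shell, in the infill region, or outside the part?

infill

At z = 20.9 mm: the cylinder is absent (z outside [0, 8]); the r=10 sphere at (10, 5) contributes a regular 24-gon of circumradius √(10²−5.4²) = 8.417; Taking the union: only the r=10 sphere at (10, 5) is present, so the union is just that shape — 1 connected region. Overall, the cross-section is a single solid region. The nearest boundary edge runs (10.00, 13.42)→(7.82, 13.13); distance from the point to it = 6.35 mm. The point is inside the cross-section and 6.35 mm from the nearest boundary — more than the 0.8 mm shell width (2 × 0.4), so it's in the infill interior.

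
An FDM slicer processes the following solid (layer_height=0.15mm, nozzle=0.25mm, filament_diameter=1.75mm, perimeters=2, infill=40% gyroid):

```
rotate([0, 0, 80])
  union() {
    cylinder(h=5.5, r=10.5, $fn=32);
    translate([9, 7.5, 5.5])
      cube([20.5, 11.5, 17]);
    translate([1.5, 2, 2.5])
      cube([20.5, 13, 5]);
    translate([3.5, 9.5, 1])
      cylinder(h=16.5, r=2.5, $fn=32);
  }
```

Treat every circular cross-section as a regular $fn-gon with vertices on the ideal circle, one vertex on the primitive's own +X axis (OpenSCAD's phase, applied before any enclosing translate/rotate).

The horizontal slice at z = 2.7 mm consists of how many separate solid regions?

1

At z = 2.7 mm: the r=10.5 cylinder contributes a regular 32-gon of circumradius 10.5; the cube at (9, 7.5) does not reach this height (z outside [5.5, 22.5]); the 20.5×13 cube at (1.5, 2) contributes its full rectangle; the r=2.5 cylinder at (3.5, 9.5) contributes a regular 32-gon of circumradius 2.5; Taking the union: the regions partially overlap (shared area 71.99 mm²), so overlapping operands fuse into one piece — 1 connected region; (whole slice rotated 80° about Z — lengths, areas and connectivity unchanged). The result has 1 disconnected region.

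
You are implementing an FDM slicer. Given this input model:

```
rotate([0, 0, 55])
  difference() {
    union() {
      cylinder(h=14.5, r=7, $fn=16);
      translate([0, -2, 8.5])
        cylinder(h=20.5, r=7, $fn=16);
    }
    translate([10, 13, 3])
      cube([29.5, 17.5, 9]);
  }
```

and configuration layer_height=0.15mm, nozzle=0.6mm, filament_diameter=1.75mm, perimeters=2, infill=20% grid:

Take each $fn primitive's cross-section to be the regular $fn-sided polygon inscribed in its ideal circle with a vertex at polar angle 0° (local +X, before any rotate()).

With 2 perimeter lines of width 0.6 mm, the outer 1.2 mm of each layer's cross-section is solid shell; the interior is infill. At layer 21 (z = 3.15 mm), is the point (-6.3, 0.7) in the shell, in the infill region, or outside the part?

At z = 3.15 mm: the r=7 cylinder contributes a regular 16-gon of circumradius 7; the cylinder at (0, -2) does not reach this height (z outside [8.5, 29]); Combining (union): only the r=7 cylinder is present, so the union is just that shape — 1 connected region; the cube at (10, 13) is present — its section is the full 29.5×17.5 rectangle; Subtracting the remaining from the first: starting from that combined region, the 29.5×17.5 cube at (10, 13) misses the remaining region (no effect) — 1 connected region; (whole slice rotated 55° about Z — lengths, areas and connectivity unchanged). Overall, the cross-section is a single solid region. Undo the 55° rotation: the query point maps to (-3.040, 5.562) in the un-rotated model frame. The nearest boundary edge runs (-4.95, 4.95)→(-2.68, 6.47); distance from the point to it = 0.55 mm. The point is inside the cross-section, 0.55 mm from the nearest boundary — within the 1.2 mm shell band (2 × 0.6).

shell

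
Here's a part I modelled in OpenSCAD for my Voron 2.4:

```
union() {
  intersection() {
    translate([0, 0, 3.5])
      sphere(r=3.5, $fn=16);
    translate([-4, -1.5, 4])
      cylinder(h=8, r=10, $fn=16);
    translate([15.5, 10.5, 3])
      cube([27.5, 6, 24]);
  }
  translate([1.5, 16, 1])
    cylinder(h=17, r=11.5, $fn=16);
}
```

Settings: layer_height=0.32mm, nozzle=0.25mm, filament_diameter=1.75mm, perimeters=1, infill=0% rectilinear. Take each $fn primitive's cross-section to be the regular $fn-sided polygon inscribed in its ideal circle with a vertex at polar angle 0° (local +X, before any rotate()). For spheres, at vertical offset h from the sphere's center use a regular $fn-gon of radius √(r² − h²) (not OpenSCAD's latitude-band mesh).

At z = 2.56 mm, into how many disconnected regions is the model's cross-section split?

1

At z = 2.56 mm: the r=3.5 sphere slices to a regular 16-gon of circumradius 3.371 (√(r²−h²) with h=0.94 from center); the cylinder at (-4, -1.5) does not reach this height (z outside [4, 12]); the cube at (15.5, 10.5) is absent (z outside [3, 27]); Taking the intersection: at least one operand is absent at this height, so nothing remains; the r=11.5 cylinder at (1.5, 16) gives a regular 16-gon of circumradius 11.5 (constant along its height); Merging all regions: only the r=11.5 cylinder at (1.5, 16) is present, so the union is just that shape — 1 connected region. The result has 1 disconnected region.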